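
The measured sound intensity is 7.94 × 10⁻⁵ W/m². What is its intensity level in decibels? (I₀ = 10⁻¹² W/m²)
β = 10·log₁₀(I/I₀) = 79 dB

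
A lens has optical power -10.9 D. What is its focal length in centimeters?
f = 1/P = -9.174 cm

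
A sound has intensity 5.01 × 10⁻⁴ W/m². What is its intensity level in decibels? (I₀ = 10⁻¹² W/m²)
β = 10·log₁₀(I/I₀) = 87 dB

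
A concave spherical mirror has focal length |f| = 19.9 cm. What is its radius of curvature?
R = 2|f| = 39.8 cm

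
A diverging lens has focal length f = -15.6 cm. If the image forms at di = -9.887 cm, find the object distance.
1/do = 1/f − 1/di → do = 27 cm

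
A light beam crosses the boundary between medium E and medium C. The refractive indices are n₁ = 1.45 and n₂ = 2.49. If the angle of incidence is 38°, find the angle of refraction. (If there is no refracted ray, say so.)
sin θ₂ = (n₁/n₂)·sin θ₁ = 0.3585 → θ₂ = 21.01°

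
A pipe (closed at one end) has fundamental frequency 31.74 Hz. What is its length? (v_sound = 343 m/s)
L = v/(4f₁) = 2.702 m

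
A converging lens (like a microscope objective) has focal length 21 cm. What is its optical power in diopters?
P = 1/f = 4.762 D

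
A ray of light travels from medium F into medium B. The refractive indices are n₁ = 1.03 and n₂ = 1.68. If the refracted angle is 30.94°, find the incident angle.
sin θ₁ = (n₂/n₁)·sin θ₂ → θ₁ = 56.99°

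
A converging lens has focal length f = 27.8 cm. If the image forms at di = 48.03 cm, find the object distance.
1/do = 1/f − 1/di → do = 66 cm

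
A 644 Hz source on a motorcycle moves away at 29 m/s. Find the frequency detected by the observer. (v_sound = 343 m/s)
f_obs = f·v/(v + v_s) = 593.8 Hz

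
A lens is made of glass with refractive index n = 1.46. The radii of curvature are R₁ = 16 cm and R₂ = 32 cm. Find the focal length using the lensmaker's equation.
1/f = (n − 1)(1/R₁ − 1/R₂) → f = 69.57 cm (converging lens)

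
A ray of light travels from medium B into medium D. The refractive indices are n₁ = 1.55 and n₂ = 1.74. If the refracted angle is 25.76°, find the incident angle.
sin θ₁ = (n₂/n₁)·sin θ₂ → θ₁ = 29.2°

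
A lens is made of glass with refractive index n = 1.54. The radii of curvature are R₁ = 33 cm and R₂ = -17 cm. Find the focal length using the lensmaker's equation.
1/f = (n − 1)(1/R₁ − 1/R₂) → f = 20.78 cm (converging lens)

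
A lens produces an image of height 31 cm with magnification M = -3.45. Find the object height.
ho = |hi|/|M| = 8.986 cm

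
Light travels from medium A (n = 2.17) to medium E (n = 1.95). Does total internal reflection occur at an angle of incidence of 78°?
θc = arcsin(n₂/n₁) = 63.98°; 78° > θc, so yes — total internal reflection.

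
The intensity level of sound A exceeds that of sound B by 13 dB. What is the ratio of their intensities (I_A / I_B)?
I_A/I_B = 10^(Δβ/10) = 19.95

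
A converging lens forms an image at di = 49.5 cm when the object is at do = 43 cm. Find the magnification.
M = −di/do = -1.151 (inverted image)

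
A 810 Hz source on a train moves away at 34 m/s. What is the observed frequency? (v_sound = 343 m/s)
f_obs = f·v/(v + v_s) = 736.9 Hz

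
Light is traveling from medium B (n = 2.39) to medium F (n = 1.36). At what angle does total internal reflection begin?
θc = arcsin(n₂/n₁) = 34.68°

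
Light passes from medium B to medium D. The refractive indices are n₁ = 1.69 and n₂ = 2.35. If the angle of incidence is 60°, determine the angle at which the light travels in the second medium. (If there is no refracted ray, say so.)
sin θ₂ = (n₁/n₂)·sin θ₁ = 0.6228 → θ₂ = 38.52°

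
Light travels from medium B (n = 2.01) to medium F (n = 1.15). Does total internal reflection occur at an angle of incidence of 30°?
θc = arcsin(n₂/n₁) = 34.9°; 30° < θc, so no — the ray refracts.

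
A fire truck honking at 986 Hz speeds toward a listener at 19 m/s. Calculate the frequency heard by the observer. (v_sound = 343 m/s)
f_obs = f·v/(v − v_s) = 1044 Hz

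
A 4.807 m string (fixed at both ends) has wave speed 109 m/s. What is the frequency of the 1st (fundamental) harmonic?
fₙ = nv/(2L) = 11.34 Hz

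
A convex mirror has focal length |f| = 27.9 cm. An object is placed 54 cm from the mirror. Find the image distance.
f = −27.9 cm (convex); 1/di = 1/f − 1/do → di = -18.4 cm (virtual image, behind mirror)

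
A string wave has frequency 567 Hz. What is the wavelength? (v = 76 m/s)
λ = v/f = 0.134 m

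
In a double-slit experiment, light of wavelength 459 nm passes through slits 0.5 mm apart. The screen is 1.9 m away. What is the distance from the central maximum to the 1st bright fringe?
y = mλL/d = 1.744 mm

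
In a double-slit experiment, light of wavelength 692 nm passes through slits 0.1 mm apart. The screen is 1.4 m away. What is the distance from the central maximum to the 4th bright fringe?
y = mλL/d = 38.75 mm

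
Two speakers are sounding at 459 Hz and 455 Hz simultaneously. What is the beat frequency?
4 Hz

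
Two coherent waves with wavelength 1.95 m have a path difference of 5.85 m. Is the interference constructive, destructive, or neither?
constructive — path difference = 3λ, a whole number of wavelengths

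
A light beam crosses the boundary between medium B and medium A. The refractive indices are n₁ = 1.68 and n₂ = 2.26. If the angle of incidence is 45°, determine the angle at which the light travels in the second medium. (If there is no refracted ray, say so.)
sin θ₂ = (n₁/n₂)·sin θ₁ = 0.5256 → θ₂ = 31.71°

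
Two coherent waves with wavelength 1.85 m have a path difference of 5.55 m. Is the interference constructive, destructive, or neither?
constructive — path difference = 3λ, a whole number of wavelengths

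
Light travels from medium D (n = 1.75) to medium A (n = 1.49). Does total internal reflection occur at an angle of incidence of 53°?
θc = arcsin(n₂/n₁) = 58.37°; 53° < θc, so no — the ray refracts.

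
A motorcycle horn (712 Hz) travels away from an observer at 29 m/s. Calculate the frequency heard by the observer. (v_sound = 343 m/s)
f_obs = f·v/(v + v_s) = 656.5 Hz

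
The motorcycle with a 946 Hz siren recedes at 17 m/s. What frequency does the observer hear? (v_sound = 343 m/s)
f_obs = f·v/(v + v_s) = 901.3 Hz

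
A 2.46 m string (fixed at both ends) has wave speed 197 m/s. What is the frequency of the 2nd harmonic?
fₙ = nv/(2L) = 80.08 Hz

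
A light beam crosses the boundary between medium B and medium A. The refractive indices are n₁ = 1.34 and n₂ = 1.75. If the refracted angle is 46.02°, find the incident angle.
sin θ₁ = (n₂/n₁)·sin θ₂ → θ₁ = 70.01°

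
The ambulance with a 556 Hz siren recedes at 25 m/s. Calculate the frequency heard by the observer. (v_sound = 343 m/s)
f_obs = f·v/(v + v_s) = 518.2 Hz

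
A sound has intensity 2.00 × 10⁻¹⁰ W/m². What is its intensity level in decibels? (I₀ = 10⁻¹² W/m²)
β = 10·log₁₀(I/I₀) = 23.01 dB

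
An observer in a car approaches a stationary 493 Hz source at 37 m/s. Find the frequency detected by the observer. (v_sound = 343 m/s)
f_obs = f·(v + v_o)/v = 546.2 Hz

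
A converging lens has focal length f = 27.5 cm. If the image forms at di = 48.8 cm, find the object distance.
1/do = 1/f − 1/di → do = 63 cm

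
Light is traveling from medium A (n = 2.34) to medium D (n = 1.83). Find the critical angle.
θc = arcsin(n₂/n₁) = 51.45°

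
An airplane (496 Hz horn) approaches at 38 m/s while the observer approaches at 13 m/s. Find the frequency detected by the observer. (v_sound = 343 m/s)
f_obs = f·(v + v_o)/(v − v_s) = 578.9 Hz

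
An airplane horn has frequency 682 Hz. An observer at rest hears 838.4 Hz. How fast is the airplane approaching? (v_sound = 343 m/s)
v_s = v·(1 − f/f_obs) = 63.99 m/s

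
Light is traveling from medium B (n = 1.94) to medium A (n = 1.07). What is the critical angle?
θc = arcsin(n₂/n₁) = 33.47°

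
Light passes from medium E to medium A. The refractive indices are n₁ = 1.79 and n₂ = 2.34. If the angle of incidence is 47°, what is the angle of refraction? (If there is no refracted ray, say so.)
sin θ₂ = (n₁/n₂)·sin θ₁ = 0.5595 → θ₂ = 34.02°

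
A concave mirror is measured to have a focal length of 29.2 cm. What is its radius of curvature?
R = 2|f| = 58.4 cm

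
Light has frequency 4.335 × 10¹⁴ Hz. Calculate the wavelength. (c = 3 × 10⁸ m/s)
λ = c/f = 692 nm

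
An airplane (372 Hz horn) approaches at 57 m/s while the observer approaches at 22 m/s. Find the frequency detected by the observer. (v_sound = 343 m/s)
f_obs = f·(v + v_o)/(v − v_s) = 474.8 Hz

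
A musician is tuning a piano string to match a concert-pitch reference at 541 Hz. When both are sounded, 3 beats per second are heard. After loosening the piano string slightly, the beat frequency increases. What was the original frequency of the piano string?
538 Hz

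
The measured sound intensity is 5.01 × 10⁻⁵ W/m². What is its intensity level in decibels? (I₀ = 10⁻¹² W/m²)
β = 10·log₁₀(I/I₀) = 77 dB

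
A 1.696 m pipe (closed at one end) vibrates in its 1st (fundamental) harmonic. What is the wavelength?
λₙ = 4L/n = 6.784 m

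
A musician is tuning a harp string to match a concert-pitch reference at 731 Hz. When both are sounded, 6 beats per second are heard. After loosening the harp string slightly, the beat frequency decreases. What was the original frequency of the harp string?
737 Hz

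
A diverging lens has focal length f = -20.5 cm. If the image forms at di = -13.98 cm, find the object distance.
1/do = 1/f − 1/di → do = 43.96 cm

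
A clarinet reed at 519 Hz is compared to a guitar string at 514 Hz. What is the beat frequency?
5 Hz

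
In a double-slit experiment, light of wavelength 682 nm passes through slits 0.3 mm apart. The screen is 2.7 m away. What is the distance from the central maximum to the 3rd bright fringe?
y = mλL/d = 18.41 mm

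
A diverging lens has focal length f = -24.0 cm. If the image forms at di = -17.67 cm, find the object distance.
1/do = 1/f − 1/di → do = 67 cm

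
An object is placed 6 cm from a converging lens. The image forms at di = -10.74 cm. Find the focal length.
1/f = 1/do + 1/di → f = 13.59 cm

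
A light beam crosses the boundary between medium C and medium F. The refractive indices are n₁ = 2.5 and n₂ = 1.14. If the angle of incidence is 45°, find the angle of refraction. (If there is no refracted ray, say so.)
sin θ₂ = (n₁/n₂)·sin θ₁ = 1.551 > 1, so there is no refracted ray — the light undergoes total internal reflection.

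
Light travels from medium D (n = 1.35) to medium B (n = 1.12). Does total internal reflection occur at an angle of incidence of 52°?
θc = arcsin(n₂/n₁) = 56.06°; 52° < θc, so no — the ray refracts.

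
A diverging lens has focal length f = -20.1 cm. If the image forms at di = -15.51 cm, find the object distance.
1/do = 1/f − 1/di → do = 67.92 cm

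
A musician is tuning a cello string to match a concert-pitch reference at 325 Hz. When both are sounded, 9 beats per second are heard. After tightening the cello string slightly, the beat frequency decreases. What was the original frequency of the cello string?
316 Hz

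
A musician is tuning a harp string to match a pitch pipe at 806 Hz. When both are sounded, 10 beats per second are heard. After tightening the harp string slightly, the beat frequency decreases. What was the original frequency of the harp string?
796 Hz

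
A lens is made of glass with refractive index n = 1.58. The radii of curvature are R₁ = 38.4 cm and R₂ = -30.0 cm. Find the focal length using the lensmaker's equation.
1/f = (n − 1)(1/R₁ − 1/R₂) → f = 29.04 cm (converging lens)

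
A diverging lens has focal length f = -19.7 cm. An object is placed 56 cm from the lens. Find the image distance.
1/di = 1/f − 1/do → di = -14.57 cm (virtual image)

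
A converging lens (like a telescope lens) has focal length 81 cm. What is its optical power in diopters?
P = 1/f = 1.235 D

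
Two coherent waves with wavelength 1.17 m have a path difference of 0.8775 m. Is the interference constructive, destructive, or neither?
neither (partial) — path difference = 0.75λ, neither a whole number of wavelengths nor an odd multiple of λ/2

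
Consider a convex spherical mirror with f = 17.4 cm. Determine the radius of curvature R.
R = 2|f| = 34.8 cm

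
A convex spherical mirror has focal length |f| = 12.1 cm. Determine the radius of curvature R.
R = 2|f| = 24.2 cm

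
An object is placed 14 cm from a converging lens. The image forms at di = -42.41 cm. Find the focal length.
1/f = 1/do + 1/di → f = 20.9 cm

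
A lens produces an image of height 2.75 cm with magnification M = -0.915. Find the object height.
ho = |hi|/|M| = 3.005 cm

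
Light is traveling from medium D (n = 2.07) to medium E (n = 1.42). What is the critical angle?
θc = arcsin(n₂/n₁) = 43.31°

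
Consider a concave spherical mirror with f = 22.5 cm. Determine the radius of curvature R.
R = 2|f| = 45 cm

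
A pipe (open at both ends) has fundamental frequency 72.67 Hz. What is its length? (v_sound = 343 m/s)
L = v/(2f₁) = 2.36 m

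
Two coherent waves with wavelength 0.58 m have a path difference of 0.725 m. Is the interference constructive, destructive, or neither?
neither (partial) — path difference = 1.25λ, neither a whole number of wavelengths nor an odd multiple of λ/2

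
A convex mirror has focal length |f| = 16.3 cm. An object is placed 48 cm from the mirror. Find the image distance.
f = −16.3 cm (convex); 1/di = 1/f − 1/do → di = -12.17 cm (virtual image, behind mirror)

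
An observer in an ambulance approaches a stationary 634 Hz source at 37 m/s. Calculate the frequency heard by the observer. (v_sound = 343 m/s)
f_obs = f·(v + v_o)/v = 702.4 Hz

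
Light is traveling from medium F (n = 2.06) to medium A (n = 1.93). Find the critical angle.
θc = arcsin(n₂/n₁) = 69.54°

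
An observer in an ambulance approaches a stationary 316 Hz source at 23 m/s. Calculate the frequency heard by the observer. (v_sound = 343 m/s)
f_obs = f·(v + v_o)/v = 337.2 Hz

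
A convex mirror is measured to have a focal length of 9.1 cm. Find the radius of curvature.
R = 2|f| = 18.2 cm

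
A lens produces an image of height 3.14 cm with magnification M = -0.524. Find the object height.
ho = |hi|/|M| = 5.992 cm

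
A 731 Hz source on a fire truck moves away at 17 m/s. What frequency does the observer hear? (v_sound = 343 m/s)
f_obs = f·v/(v + v_s) = 696.5 Hz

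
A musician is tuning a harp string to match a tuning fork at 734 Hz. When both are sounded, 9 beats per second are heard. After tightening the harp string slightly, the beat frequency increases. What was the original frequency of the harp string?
743 Hz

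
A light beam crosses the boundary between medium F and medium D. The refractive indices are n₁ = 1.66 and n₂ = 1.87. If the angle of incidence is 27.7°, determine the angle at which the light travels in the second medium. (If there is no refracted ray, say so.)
sin θ₂ = (n₁/n₂)·sin θ₁ = 0.4126 → θ₂ = 24.37°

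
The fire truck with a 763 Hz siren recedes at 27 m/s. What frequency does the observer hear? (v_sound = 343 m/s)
f_obs = f·v/(v + v_s) = 707.3 Hz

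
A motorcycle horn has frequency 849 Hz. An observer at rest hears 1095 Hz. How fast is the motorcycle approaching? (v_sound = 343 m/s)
v_s = v·(1 − f/f_obs) = 77.06 m/s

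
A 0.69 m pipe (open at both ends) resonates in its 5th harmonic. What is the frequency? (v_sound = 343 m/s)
fₙ = nv/(2L) = 1243 Hz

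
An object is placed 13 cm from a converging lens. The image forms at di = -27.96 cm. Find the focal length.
1/f = 1/do + 1/di → f = 24.3 cm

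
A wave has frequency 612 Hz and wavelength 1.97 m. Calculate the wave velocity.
v = fλ = 1206 m/s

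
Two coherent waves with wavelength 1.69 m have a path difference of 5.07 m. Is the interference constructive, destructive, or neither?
constructive — path difference = 3λ, a whole number of wavelengths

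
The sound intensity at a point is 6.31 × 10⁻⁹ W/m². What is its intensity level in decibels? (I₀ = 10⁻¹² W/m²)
β = 10·log₁₀(I/I₀) = 38 dB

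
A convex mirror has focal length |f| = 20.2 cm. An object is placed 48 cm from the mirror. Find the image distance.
f = −20.2 cm (convex); 1/di = 1/f − 1/do → di = -14.22 cm (virtual image, behind mirror)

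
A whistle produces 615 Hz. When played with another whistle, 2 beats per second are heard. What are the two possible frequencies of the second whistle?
f₂ = 615 ± 2 Hz → 617 Hz or 613 Hz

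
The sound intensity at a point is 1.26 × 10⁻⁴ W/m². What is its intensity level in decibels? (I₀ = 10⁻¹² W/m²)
β = 10·log₁₀(I/I₀) = 81 dB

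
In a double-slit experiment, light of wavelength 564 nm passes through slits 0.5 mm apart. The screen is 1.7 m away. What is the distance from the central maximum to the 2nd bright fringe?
y = mλL/d = 3.835 mm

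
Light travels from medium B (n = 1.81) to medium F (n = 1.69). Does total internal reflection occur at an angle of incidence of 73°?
θc = arcsin(n₂/n₁) = 69.02°; 73° > θc, so yes — total internal reflection.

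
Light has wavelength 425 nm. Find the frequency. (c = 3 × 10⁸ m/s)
f = c/λ = 7.059 × 10¹⁴ Hz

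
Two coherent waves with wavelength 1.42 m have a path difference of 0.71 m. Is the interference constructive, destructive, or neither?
destructive — path difference = 0.5λ, an odd multiple of λ/2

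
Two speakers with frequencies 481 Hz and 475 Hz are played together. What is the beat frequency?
6 Hz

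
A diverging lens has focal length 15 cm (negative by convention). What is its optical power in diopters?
P = 1/f = -6.667 D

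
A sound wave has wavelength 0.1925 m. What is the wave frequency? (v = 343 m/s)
f = v/λ = 1782 Hz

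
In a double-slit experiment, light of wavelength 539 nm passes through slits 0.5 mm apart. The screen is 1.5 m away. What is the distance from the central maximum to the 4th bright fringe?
y = mλL/d = 6.468 mm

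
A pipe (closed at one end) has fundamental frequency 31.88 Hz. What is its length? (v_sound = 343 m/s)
L = v/(4f₁) = 2.69 m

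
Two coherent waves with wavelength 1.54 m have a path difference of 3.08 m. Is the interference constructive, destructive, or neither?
constructive — path difference = 2λ, a whole number of wavelengths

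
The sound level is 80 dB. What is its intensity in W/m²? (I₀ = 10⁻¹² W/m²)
I = I₀·10^(β/10) = 1.00 × 10⁻⁴ W/m²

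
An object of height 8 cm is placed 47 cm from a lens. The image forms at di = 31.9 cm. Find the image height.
hi = (-di/do) × ho = -5.43 cm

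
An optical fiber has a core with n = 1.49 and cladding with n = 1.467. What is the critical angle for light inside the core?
θc = arcsin(n_cladding/n_core) = 79.92°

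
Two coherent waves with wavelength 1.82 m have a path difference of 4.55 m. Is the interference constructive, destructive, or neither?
destructive — path difference = 2.5λ, an odd multiple of λ/2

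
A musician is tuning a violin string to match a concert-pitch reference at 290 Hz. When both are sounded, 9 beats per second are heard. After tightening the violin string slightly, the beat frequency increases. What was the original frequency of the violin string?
299 Hz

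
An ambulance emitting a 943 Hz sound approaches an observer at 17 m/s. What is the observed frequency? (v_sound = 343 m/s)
f_obs = f·v/(v − v_s) = 992.2 Hz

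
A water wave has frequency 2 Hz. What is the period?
T = 1/f = 0.5 s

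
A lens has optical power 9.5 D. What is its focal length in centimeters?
f = 1/P = 10.53 cm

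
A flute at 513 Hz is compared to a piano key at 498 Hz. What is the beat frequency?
15 Hz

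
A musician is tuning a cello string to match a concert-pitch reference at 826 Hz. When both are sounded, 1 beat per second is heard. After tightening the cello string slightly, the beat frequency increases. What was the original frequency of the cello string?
827 Hz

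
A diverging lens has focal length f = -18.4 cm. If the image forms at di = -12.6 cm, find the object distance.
1/do = 1/f − 1/di → do = 39.97 cm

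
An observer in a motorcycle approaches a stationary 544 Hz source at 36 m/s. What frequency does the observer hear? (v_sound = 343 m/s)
f_obs = f·(v + v_o)/v = 601.1 Hz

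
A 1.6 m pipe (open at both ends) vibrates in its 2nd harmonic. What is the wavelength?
λₙ = 2L/n = 1.6 m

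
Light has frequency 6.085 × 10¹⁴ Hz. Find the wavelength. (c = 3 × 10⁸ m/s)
λ = c/f = 493 nm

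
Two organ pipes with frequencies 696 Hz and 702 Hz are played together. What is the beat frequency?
6 Hz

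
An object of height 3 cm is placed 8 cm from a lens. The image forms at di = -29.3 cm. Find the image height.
hi = (-di/do) × ho = 10.99 cm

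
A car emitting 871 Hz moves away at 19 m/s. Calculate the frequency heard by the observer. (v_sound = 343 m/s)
f_obs = f·v/(v + v_s) = 825.3 Hz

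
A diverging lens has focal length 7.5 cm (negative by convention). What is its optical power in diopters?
P = 1/f = -13.33 D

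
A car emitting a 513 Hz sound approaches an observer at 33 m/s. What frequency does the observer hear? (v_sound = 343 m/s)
f_obs = f·v/(v − v_s) = 567.6 Hz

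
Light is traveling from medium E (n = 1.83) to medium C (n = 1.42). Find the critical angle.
θc = arcsin(n₂/n₁) = 50.89°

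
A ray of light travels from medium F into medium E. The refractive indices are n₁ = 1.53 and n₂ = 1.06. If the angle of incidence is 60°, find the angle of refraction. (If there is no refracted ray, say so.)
sin θ₂ = (n₁/n₂)·sin θ₁ = 1.25 > 1, so there is no refracted ray — the light undergoes total internal reflection.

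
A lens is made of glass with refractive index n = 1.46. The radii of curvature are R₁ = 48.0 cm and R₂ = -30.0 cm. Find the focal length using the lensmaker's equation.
1/f = (n − 1)(1/R₁ − 1/R₂) → f = 40.13 cm (converging lens)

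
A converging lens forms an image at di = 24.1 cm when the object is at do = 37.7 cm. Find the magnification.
M = −di/do = -0.6393 (inverted image)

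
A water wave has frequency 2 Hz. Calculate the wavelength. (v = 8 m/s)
λ = v/f = 4 m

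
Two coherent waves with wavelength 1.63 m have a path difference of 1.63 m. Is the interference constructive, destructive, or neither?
constructive — path difference = 1λ, a whole number of wavelengths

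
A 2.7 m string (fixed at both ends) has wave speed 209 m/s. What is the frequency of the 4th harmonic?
fₙ = nv/(2L) = 154.8 Hz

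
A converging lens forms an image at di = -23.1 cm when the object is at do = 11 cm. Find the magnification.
M = −di/do = 2.1 (upright image)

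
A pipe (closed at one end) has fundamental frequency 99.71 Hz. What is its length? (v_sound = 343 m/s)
L = v/(4f₁) = 0.86 m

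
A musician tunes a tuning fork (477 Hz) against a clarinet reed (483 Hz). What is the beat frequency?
6 Hz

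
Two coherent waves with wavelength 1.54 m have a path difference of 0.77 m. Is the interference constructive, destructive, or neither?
destructive — path difference = 0.5λ, an odd multiple of λ/2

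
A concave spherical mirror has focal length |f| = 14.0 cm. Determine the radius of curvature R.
R = 2|f| = 28 cm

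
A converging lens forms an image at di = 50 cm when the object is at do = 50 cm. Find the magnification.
M = −di/do = -1 (inverted image)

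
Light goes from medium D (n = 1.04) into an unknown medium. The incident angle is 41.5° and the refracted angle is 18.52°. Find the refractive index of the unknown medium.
n₂ = n₁·sin θ₁ / sin θ₂ = 2.17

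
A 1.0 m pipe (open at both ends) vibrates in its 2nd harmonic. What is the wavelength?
λₙ = 2L/n = 1 m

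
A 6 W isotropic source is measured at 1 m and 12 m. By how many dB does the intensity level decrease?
Δβ = 20·log₁₀(r₂/r₁) = 21.58 dB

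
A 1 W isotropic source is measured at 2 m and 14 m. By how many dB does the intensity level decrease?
Δβ = 20·log₁₀(r₂/r₁) = 16.9 dB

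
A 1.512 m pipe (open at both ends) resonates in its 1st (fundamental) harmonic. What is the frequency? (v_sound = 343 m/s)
fₙ = nv/(2L) = 113.4 Hz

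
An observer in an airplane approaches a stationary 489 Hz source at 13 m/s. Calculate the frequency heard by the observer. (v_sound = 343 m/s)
f_obs = f·(v + v_o)/v = 507.5 Hz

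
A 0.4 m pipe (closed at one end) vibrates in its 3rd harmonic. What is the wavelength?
λₙ = 4L/n = 0.5333 m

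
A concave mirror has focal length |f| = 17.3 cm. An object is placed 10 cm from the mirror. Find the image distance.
f = +17.3 cm (concave); 1/di = 1/f − 1/do → di = -23.7 cm (virtual image, behind mirror)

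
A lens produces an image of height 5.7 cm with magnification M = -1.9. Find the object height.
ho = |hi|/|M| = 3 cm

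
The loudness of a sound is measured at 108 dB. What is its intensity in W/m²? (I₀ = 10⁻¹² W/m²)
I = I₀·10^(β/10) = 6.31 × 10⁻² W/m²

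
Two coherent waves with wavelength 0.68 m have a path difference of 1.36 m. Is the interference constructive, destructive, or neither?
constructive — path difference = 2λ, a whole number of wavelengths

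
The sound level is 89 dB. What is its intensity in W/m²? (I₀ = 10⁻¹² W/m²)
I = I₀·10^(β/10) = 7.94 × 10⁻⁴ W/m²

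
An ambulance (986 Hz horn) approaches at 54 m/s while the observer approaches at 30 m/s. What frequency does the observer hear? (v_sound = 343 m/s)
f_obs = f·(v + v_o)/(v − v_s) = 1273 Hz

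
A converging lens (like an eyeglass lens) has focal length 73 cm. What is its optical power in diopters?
P = 1/f = 1.37 D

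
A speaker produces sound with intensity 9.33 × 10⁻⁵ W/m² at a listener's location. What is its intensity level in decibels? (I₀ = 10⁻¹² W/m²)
β = 10·log₁₀(I/I₀) = 79.7 dB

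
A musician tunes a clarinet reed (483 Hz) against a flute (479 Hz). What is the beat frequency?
4 Hz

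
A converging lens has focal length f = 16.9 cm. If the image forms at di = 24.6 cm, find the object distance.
1/do = 1/f − 1/di → do = 53.99 cm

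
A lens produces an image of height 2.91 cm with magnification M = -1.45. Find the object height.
ho = |hi|/|M| = 2.007 cm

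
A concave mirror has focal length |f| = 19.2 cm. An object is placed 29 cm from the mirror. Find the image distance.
f = +19.2 cm (concave); 1/di = 1/f − 1/do → di = 56.82 cm (real image, in front of mirror)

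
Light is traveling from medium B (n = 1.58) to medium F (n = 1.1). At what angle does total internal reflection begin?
θc = arcsin(n₂/n₁) = 44.12°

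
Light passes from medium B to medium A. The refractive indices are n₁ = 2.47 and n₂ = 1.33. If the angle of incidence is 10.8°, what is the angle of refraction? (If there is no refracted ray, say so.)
sin θ₂ = (n₁/n₂)·sin θ₁ = 0.348 → θ₂ = 20.36°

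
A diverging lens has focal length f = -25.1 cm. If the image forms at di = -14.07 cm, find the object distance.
1/do = 1/f − 1/di → do = 32.02 cm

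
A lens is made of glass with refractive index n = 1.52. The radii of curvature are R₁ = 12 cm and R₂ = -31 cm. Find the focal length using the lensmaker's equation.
1/f = (n − 1)(1/R₁ − 1/R₂) → f = 16.64 cm (converging lens)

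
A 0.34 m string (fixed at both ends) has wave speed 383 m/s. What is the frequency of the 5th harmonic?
fₙ = nv/(2L) = 2816 Hz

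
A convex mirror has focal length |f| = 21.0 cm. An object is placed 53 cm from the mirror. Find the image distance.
f = −21.0 cm (convex); 1/di = 1/f − 1/do → di = -15.04 cm (virtual image, behind mirror)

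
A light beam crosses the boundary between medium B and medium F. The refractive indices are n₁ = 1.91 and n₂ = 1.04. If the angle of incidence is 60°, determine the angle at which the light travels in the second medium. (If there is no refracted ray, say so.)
sin θ₂ = (n₁/n₂)·sin θ₁ = 1.59 > 1, so there is no refracted ray — the light undergoes total internal reflection.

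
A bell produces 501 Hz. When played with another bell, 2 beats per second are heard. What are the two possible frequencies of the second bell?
f₂ = 501 ± 2 Hz → 503 Hz or 499 Hz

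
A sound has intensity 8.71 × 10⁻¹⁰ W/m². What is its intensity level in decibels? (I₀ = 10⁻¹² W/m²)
β = 10·log₁₀(I/I₀) = 29.4 dB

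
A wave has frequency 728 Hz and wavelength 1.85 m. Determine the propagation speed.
v = fλ = 1347 m/s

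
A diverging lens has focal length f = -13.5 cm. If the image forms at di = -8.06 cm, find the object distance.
1/do = 1/f − 1/di → do = 20 cm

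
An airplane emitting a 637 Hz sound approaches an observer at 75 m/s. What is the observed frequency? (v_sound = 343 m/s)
f_obs = f·v/(v − v_s) = 815.3 Hz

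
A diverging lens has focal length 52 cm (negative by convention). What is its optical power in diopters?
P = 1/f = -1.923 D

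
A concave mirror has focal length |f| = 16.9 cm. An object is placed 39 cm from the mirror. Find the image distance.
f = +16.9 cm (concave); 1/di = 1/f − 1/do → di = 29.82 cm (real image, in front of mirror)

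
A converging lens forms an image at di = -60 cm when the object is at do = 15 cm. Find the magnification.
M = −di/do = 4 (upright image)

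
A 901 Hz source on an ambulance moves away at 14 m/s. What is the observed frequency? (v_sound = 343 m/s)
f_obs = f·v/(v + v_s) = 865.7 Hz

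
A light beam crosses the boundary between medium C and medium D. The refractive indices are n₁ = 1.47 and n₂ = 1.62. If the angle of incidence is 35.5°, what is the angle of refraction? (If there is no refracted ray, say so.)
sin θ₂ = (n₁/n₂)·sin θ₁ = 0.5269 → θ₂ = 31.8°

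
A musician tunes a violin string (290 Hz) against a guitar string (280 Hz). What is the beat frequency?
10 Hz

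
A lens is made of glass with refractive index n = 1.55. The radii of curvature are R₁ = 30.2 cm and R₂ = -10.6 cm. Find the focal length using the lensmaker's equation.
1/f = (n − 1)(1/R₁ − 1/R₂) → f = 14.27 cm (converging lens)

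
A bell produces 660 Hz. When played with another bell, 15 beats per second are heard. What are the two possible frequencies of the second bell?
f₂ = 660 ± 15 Hz → 675 Hz or 645 Hz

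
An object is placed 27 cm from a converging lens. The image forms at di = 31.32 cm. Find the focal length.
1/f = 1/do + 1/di → f = 14.5 cm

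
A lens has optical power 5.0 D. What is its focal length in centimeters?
f = 1/P = 20 cm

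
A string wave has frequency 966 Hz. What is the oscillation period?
T = 1/f = 0.001035 s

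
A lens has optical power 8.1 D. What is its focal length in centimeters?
f = 1/P = 12.35 cm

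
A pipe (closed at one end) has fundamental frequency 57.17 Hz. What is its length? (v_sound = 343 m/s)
L = v/(4f₁) = 1.5 m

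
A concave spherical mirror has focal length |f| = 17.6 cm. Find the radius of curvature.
R = 2|f| = 35.2 cm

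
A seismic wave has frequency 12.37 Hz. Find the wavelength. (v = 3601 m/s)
λ = v/f = 291.1 m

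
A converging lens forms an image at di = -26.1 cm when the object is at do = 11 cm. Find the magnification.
M = −di/do = 2.373 (upright image)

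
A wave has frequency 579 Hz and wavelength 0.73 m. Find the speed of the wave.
v = fλ = 422.7 m/s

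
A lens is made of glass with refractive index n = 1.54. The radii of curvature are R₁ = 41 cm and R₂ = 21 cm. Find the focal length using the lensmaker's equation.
1/f = (n − 1)(1/R₁ − 1/R₂) → f = -79.72 cm (diverging lens)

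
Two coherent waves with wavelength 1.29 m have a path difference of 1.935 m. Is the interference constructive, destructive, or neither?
destructive — path difference = 1.5λ, an odd multiple of λ/2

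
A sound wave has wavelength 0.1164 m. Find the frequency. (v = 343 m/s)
f = v/λ = 2947 Hz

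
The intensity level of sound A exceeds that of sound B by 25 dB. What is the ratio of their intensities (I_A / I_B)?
I_A/I_B = 10^(Δβ/10) = 316.2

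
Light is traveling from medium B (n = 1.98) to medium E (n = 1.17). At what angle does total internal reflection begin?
θc = arcsin(n₂/n₁) = 36.22°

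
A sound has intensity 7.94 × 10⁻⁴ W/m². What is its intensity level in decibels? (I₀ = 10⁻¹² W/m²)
β = 10·log₁₀(I/I₀) = 89 dB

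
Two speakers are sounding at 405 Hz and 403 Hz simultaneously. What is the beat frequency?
2 Hz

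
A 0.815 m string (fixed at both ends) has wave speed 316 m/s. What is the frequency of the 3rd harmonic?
fₙ = nv/(2L) = 581.6 Hz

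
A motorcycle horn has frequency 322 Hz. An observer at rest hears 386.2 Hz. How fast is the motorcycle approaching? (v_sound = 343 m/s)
v_s = v·(1 − f/f_obs) = 57.02 m/s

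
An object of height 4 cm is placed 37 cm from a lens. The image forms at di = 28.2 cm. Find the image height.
hi = (-di/do) × ho = -3.049 cm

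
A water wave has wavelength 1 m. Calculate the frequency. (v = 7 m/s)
f = v/λ = 7 Hz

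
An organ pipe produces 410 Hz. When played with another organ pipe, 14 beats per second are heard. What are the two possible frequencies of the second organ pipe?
f₂ = 410 ± 14 Hz → 424 Hz or 396 Hz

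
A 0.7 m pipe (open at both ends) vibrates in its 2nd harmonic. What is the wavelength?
λₙ = 2L/n = 0.7 m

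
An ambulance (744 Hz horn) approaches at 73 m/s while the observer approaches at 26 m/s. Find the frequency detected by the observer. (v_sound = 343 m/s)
f_obs = f·(v + v_o)/(v − v_s) = 1017 Hz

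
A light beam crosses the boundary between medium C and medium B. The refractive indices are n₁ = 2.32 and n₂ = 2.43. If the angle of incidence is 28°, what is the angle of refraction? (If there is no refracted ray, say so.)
sin θ₂ = (n₁/n₂)·sin θ₁ = 0.4482 → θ₂ = 26.63°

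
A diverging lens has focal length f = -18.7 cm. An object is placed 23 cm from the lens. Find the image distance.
1/di = 1/f − 1/do → di = -10.31 cm (virtual image)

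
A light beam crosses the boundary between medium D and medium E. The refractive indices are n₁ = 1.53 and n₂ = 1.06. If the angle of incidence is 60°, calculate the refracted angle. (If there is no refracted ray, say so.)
sin θ₂ = (n₁/n₂)·sin θ₁ = 1.25 > 1, so there is no refracted ray — the light undergoes total internal reflection.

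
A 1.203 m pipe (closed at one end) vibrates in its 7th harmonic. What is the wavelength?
λₙ = 4L/n = 0.6874 m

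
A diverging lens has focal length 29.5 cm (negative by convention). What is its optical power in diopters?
P = 1/f = -3.39 D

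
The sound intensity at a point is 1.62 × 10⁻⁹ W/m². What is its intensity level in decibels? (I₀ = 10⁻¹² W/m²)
β = 10·log₁₀(I/I₀) = 32.1 dB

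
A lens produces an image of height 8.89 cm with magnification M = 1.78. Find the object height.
ho = |hi|/|M| = 4.994 cm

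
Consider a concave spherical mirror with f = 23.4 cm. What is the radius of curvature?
R = 2|f| = 46.8 cm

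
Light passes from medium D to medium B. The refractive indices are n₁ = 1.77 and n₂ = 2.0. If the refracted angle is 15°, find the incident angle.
sin θ₁ = (n₂/n₁)·sin θ₂ → θ₁ = 17°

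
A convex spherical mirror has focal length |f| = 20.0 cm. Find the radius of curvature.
R = 2|f| = 40 cm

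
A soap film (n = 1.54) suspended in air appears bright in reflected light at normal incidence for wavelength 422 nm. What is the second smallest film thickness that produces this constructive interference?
2nt = (m − ½)λ with m = 2 → t = (m − ½)λ/(2n) = 205.5 nm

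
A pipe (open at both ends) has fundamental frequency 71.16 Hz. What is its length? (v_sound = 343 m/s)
L = v/(2f₁) = 2.41 m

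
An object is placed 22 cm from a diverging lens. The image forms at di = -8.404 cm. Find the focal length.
1/f = 1/do + 1/di → f = -13.6 cm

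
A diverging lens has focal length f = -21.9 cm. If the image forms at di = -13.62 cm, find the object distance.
1/do = 1/f − 1/di → do = 36.02 cm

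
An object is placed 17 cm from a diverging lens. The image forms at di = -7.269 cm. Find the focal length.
1/f = 1/do + 1/di → f = -12.7 cm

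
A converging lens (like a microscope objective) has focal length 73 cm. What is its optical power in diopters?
P = 1/f = 1.37 D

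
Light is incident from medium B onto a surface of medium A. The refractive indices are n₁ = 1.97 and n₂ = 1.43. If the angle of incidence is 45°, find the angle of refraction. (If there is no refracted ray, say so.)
sin θ₂ = (n₁/n₂)·sin θ₁ = 0.9741 → θ₂ = 76.94°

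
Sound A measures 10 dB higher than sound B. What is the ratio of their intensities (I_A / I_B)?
I_A/I_B = 10^(Δβ/10) = 10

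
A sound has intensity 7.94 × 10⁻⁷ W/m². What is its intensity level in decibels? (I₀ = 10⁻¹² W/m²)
β = 10·log₁₀(I/I₀) = 59 dB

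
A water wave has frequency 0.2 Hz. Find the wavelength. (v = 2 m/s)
λ = v/f = 10 m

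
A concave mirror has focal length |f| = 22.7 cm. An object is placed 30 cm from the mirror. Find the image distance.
f = +22.7 cm (concave); 1/di = 1/f − 1/do → di = 93.29 cm (real image, in front of mirror)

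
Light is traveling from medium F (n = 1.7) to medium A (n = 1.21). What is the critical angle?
θc = arcsin(n₂/n₁) = 45.38°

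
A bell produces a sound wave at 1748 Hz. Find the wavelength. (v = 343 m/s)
λ = v/f = 0.1962 m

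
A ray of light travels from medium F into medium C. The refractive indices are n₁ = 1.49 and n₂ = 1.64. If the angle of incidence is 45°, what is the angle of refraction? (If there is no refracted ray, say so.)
sin θ₂ = (n₁/n₂)·sin θ₁ = 0.6424 → θ₂ = 39.97°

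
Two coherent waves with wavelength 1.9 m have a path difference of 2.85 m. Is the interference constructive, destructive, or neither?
destructive — path difference = 1.5λ, an odd multiple of λ/2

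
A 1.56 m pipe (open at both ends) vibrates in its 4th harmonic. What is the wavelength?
λₙ = 2L/n = 0.78 m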